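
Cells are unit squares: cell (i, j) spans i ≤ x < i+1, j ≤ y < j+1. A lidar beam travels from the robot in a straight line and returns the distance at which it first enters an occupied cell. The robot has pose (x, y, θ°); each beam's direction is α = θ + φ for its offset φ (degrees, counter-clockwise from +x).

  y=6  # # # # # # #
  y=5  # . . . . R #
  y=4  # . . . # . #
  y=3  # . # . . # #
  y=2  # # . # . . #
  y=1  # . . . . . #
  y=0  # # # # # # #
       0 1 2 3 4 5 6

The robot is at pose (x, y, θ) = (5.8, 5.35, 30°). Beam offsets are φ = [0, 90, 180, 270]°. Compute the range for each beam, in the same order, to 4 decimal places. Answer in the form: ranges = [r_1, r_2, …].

beam 1: φ=0°, α=30°
  dir = (cos 30°, sin 30°) = (0.8660, 0.5000); from cell (5,5)
  next x-line at t=0.2309, next y-line at t=1.3000; Δt_x=1.1547, Δt_y=2.0000
    x: enter (6,5) at t=0.2309 ← occupied
  → r_1 = 0.2309
beam 2: φ=90°, α=120°
  dir = (cos 120°, sin 120°) = (-0.5000, 0.8660); from cell (5,5)
  next x-line at t=1.6000, next y-line at t=0.7506; Δt_x=2.0000, Δt_y=1.1547
    y: enter (5,6) at t=0.7506 ← occupied
  → r_2 = 0.7506
beam 3: φ=180°, α=210°
  dir = (cos 210°, sin 210°) = (-0.8660, -0.5000); from cell (5,5)
  next x-line at t=0.9238, next y-line at t=0.7000; Δt_x=1.1547, Δt_y=2.0000
    y: enter (5,4) at t=0.7000
    x: enter (4,4) at t=0.9238 ← occupied
  → r_3 = 0.9238
beam 4: φ=270°, α=300°
  dir = (cos 300°, sin 300°) = (0.5000, -0.8660); from cell (5,5)
  next x-line at t=0.4000, next y-line at t=0.4041; Δt_x=2.0000, Δt_y=1.1547
    x: enter (6,5) at t=0.4000 ← occupied
  → r_4 = 0.4000

ranges = [0.2309, 0.7506, 0.9238, 0.4000]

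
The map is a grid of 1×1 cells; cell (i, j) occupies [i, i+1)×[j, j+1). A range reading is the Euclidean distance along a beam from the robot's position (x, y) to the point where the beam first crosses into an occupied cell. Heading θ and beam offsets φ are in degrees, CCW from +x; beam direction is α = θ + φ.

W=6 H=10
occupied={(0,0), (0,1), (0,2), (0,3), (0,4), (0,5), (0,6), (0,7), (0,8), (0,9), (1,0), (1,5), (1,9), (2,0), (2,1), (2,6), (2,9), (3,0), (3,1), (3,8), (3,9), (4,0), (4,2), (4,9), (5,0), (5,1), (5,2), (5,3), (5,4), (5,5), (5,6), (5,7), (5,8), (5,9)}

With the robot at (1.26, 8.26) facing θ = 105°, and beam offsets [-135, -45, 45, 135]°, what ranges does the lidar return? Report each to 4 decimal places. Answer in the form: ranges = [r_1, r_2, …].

ranges = [4.3186, 0.8545, 0.3002, 0.5200]

beam 1: φ=-135°, α=330°
  cosα=0.8660 sinα=-0.5000 | (1,8) | tMaxX 0.8545 tMaxY 0.5200 | tΔX 1.1547 tΔY 2.0000
    t=0.5200 [y] (1,7)
    t=0.8545 [x] (2,7)
    t=2.0092 [x] (3,7)
    t=2.5200 [y] (3,6)
    t=3.1639 [x] (4,6)
    t=4.3186 [x] (5,6) — stop
  → r_1 = 4.3186
beam 2: φ=-45°, α=60°
  cosα=0.5000 sinα=0.8660 | (1,8) | tMaxX 1.4800 tMaxY 0.8545 | tΔX 2.0000 tΔY 1.1547
    t=0.8545 [y] (1,9) — stop
  → r_2 = 0.8545
beam 3: φ=45°, α=150°
  cosα=-0.8660 sinα=0.5000 | (1,8) | tMaxX 0.3002 tMaxY 1.4800 | tΔX 1.1547 tΔY 2.0000
    t=0.3002 [x] (0,8) — stop
  → r_3 = 0.3002
beam 4: φ=135°, α=240°
  cosα=-0.5000 sinα=-0.8660 | (1,8) | tMaxX 0.5200 tMaxY 0.3002 | tΔX 2.0000 tΔY 1.1547
    t=0.3002 [y] (1,7)
    t=0.5200 [x] (0,7) — stop
  → r_4 = 0.5200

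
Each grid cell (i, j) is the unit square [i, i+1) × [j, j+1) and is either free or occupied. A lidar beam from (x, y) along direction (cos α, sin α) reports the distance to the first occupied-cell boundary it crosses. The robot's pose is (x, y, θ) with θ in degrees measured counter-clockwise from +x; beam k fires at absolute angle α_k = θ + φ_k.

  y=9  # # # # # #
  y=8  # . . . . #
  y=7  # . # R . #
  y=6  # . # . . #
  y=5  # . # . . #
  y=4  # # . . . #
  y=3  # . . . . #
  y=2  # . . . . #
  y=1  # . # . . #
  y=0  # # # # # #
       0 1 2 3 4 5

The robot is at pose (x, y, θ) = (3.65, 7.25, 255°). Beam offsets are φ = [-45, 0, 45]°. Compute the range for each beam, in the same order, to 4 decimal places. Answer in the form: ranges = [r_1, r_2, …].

beam 1: φ=-45°, α=210°
  dir = (cos 210°, sin 210°) = (-0.8660, -0.5000); from cell (3,7)
  next x-line at t=0.7506, next y-line at t=0.5000; Δt_x=1.1547, Δt_y=2.0000
    y: enter (3,6) at t=0.5000
    x: enter (2,6) at t=0.7506 ← occupied
  → r_1 = 0.7506
beam 2: φ=0°, α=255°
  dir = (cos 255°, sin 255°) = (-0.2588, -0.9659); from cell (3,7)
  next x-line at t=2.5114, next y-line at t=0.2588; Δt_x=3.8637, Δt_y=1.0353
    y: enter (3,6) at t=0.2588
    y: enter (3,5) at t=1.2941
    y: enter (3,4) at t=2.3294
    x: enter (2,4) at t=2.5114
    y: enter (2,3) at t=3.3646
    y: enter (2,2) at t=4.3999
    y: enter (2,1) at t=5.4352 ← occupied
  → r_2 = 5.4352
beam 3: φ=45°, α=300°
  dir = (cos 300°, sin 300°) = (0.5000, -0.8660); from cell (3,7)
  next x-line at t=0.7000, next y-line at t=0.2887; Δt_x=2.0000, Δt_y=1.1547
    y: enter (3,6) at t=0.2887
    x: enter (4,6) at t=0.7000
    y: enter (4,5) at t=1.4434
    y: enter (4,4) at t=2.5981
    x: enter (5,4) at t=2.7000 ← occupied
  → r_3 = 2.7000

ranges = [0.7506, 5.4352, 2.7000]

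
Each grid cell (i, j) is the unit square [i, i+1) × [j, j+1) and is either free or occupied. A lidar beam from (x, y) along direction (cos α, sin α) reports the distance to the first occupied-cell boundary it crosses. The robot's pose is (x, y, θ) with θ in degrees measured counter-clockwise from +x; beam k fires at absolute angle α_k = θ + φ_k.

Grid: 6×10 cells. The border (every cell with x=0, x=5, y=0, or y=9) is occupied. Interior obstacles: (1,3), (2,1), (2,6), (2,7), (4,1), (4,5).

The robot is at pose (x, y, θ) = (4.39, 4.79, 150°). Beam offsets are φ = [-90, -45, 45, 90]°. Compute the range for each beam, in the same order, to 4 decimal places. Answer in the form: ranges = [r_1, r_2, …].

ranges = [0.2425, 0.2174, 3.0523, 3.2216]

beam 1: φ=-90°, α=60°
  cosα=0.5000 sinα=0.8660 | (4,4) | tMaxX 1.2200 tMaxY 0.2425 | tΔX 2.0000 tΔY 1.1547
    t=0.2425 [y] (4,5) — stop
  → r_1 = 0.2425
beam 2: φ=-45°, α=105°
  cosα=-0.2588 sinα=0.9659 | (4,4) | tMaxX 1.5068 tMaxY 0.2174 | tΔX 3.8637 tΔY 1.0353
    t=0.2174 [y] (4,5) — stop
  → r_2 = 0.2174
beam 3: φ=45°, α=195°
  cosα=-0.9659 sinα=-0.2588 | (4,4) | tMaxX 0.4038 tMaxY 3.0523 | tΔX 1.0353 tΔY 3.8637
    t=0.4038 [x] (3,4)
    t=1.4390 [x] (2,4)
    t=2.4743 [x] (1,4)
    t=3.0523 [y] (1,3) — stop
  → r_3 = 3.0523
beam 4: φ=90°, α=240°
  cosα=-0.5000 sinα=-0.8660 | (4,4) | tMaxX 0.7800 tMaxY 0.9122 | tΔX 2.0000 tΔY 1.1547
    t=0.7800 [x] (3,4)
    t=0.9122 [y] (3,3)
    t=2.0669 [y] (3,2)
    t=2.7800 [x] (2,2)
    t=3.2216 [y] (2,1) — stop
  → r_4 = 3.2216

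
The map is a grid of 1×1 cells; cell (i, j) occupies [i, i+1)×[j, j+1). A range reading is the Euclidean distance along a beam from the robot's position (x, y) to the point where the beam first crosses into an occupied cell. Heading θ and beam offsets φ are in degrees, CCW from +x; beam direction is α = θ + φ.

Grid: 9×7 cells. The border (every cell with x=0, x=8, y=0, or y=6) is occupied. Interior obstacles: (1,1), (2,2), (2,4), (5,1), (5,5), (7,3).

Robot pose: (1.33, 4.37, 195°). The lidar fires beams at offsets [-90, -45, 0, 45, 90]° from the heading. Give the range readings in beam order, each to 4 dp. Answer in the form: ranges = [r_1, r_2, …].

beam 1: φ=-90°, α=105°
  cosα=-0.2588 sinα=0.9659 | (1,4) | tMaxX 1.2750 tMaxY 0.6522 | tΔX 3.8637 tΔY 1.0353
    t=0.6522 [y] (1,5)
    t=1.2750 [x] (0,5) — stop
  → r_1 = 1.2750
beam 2: φ=-45°, α=150°
  cosα=-0.8660 sinα=0.5000 | (1,4) | tMaxX 0.3811 tMaxY 1.2600 | tΔX 1.1547 tΔY 2.0000
    t=0.3811 [x] (0,4) — stop
  → r_2 = 0.3811
beam 3: φ=0°, α=195°
  cosα=-0.9659 sinα=-0.2588 | (1,4) | tMaxX 0.3416 tMaxY 1.4296 | tΔX 1.0353 tΔY 3.8637
    t=0.3416 [x] (0,4) — stop
  → r_3 = 0.3416
beam 4: φ=45°, α=240°
  cosα=-0.5000 sinα=-0.8660 | (1,4) | tMaxX 0.6600 tMaxY 0.4272 | tΔX 2.0000 tΔY 1.1547
    t=0.4272 [y] (1,3)
    t=0.6600 [x] (0,3) — stop
  → r_4 = 0.6600
beam 5: φ=90°, α=285°
  cosα=0.2588 sinα=-0.9659 | (1,4) | tMaxX 2.5887 tMaxY 0.3831 | tΔX 3.8637 tΔY 1.0353
    t=0.3831 [y] (1,3)
    t=1.4183 [y] (1,2)
    t=2.4536 [y] (1,1) — stop
  → r_5 = 2.4536

ranges = [1.2750, 0.3811, 0.3416, 0.6600, 2.4536]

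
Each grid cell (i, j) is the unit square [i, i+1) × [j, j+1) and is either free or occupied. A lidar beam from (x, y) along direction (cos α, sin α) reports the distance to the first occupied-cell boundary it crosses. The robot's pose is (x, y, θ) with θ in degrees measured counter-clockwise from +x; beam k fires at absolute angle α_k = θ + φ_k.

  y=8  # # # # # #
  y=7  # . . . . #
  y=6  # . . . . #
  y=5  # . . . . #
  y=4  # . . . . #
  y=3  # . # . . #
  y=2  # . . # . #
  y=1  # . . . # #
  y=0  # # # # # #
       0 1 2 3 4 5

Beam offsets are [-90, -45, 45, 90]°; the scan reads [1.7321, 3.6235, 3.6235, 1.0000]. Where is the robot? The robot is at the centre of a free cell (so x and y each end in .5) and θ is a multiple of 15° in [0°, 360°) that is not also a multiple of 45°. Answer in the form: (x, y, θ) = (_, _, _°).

Candidates: 25 free-cell centres × 16 headings = 400 poses. Raycast each; keep the one whose scan matches to 4 dp.
  (1.5, 4.5, 210°): beam 1 = 1.0000 ≠ 1.7321 ✗
  (3.5, 7.5, 150°): beam 1 = 0.5774 ≠ 1.7321 ✗
  (4.5, 4.5, 150°): beam 1 = 1.0000 ≠ 1.7321 ✗
  (3.5, 6.5, 30°): beam 1 = 3.0000 ≠ 1.7321 ✗
  (2.5, 4.5, 105°): beam 1 = 2.5882 ≠ 1.7321 ✗
  …
  (4.5, 6.5, 210°): r_1=1.7321, r_2=3.6235, r_3=3.6235, r_4=1.0000 — all match ✓
Unique over the lattice → pose = (4.5, 6.5, 210°).

(x, y, θ) = (4.5, 6.5, 210°)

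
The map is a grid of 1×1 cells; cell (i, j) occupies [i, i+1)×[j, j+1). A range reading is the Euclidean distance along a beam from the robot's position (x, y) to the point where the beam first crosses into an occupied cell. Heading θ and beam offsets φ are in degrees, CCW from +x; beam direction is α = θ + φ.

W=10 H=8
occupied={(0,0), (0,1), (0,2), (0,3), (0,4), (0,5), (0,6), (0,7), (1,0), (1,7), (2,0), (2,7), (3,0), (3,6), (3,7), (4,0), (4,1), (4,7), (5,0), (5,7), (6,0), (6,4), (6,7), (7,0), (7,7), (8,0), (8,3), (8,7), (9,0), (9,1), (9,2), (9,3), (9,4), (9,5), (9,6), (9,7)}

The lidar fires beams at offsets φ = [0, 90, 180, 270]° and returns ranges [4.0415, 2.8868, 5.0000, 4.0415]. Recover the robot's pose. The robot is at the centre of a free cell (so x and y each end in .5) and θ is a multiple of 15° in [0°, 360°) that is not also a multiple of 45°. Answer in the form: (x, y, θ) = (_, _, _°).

The pose lattice has 44·16 = 704 candidates. Test each by forward raycasting.
  (5.5, 4.5, 285°): beam 1 = 3.6235 ≠ 4.0415 ✗
  (1.5, 4.5, 30°): beam 1 = 5.0000 ≠ 4.0415 ✗
  (5.5, 4.5, 195°): beam 1 = 4.6587 ≠ 4.0415 ✗
  (7.5, 6.5, 285°): beam 1 = 2.5882 ≠ 4.0415 ✗
  …
  (4.5, 3.5, 150°): r_1=4.0415, r_2=2.8868, r_3=5.0000, r_4=4.0415 — all match ✓
No second candidate reproduces the full scan.

(x, y, θ) = (4.5, 3.5, 150°)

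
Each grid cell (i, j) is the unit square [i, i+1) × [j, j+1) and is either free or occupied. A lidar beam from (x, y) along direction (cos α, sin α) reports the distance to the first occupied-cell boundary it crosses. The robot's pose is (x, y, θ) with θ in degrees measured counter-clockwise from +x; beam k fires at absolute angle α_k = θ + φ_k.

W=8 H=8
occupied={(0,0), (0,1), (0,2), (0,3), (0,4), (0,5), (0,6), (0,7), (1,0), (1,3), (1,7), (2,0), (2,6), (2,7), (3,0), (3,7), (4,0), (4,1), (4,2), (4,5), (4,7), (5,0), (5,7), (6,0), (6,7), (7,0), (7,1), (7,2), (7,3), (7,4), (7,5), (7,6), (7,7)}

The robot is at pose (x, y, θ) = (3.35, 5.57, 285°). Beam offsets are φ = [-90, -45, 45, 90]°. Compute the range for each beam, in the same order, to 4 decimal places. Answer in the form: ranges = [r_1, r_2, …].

beam 1: φ=-90°, α=195°
  cosα=-0.9659 sinα=-0.2588 | (3,5) | tMaxX 0.3623 tMaxY 2.2023 | tΔX 1.0353 tΔY 3.8637
    t=0.3623 [x] (2,5)
    t=1.3976 [x] (1,5)
    t=2.2023 [y] (1,4)
    t=2.4329 [x] (0,4) — stop
  → r_1 = 2.4329
beam 2: φ=-45°, α=240°
  cosα=-0.5000 sinα=-0.8660 | (3,5) | tMaxX 0.7000 tMaxY 0.6582 | tΔX 2.0000 tΔY 1.1547
    t=0.6582 [y] (3,4)
    t=0.7000 [x] (2,4)
    t=1.8129 [y] (2,3)
    t=2.7000 [x] (1,3) — stop
  → r_2 = 2.7000
beam 3: φ=45°, α=330°
  cosα=0.8660 sinα=-0.5000 | (3,5) | tMaxX 0.7506 tMaxY 1.1400 | tΔX 1.1547 tΔY 2.0000
    t=0.7506 [x] (4,5) — stop
  → r_3 = 0.7506
beam 4: φ=90°, α=15°
  cosα=0.9659 sinα=0.2588 | (3,5) | tMaxX 0.6729 tMaxY 1.6614 | tΔX 1.0353 tΔY 3.8637
    t=0.6729 [x] (4,5) — stop
  → r_4 = 0.6729

ranges = [2.4329, 2.7000, 0.7506, 0.6729]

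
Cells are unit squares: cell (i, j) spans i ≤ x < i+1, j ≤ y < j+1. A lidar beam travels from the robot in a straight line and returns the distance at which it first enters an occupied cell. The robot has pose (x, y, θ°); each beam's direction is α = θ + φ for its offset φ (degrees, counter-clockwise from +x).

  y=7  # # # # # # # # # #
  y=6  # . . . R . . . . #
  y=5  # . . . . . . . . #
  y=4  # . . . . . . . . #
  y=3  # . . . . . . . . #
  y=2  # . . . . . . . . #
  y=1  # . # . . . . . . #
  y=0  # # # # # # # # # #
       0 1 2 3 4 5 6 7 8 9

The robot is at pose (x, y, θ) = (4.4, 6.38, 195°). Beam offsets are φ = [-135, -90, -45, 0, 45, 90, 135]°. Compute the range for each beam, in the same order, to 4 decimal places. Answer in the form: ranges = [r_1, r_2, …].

ranges = [0.7159, 0.6419, 1.2400, 3.5199, 6.2123, 5.5698, 5.3116]

beam 1: φ=-135°, α=60°
  d=(0.5000,0.8660)  start (4,6)  tX=1.2000 tY=0.7159  stride 1/|dx|=2.0000 1/|dy|=1.1547
    cross y-line → (4,7), t=0.7159 (wall)
  → r_1 = 0.7159
beam 2: φ=-90°, α=105°
  d=(-0.2588,0.9659)  start (4,6)  tX=1.5455 tY=0.6419  stride 1/|dx|=3.8637 1/|dy|=1.0353
    cross y-line → (4,7), t=0.6419 (wall)
  → r_2 = 0.6419
beam 3: φ=-45°, α=150°
  d=(-0.8660,0.5000)  start (4,6)  tX=0.4619 tY=1.2400  stride 1/|dx|=1.1547 1/|dy|=2.0000
    cross x-line → (3,6), t=0.4619
    cross y-line → (3,7), t=1.2400 (wall)
  → r_3 = 1.2400
beam 4: φ=0°, α=195°
  d=(-0.9659,-0.2588)  start (4,6)  tX=0.4141 tY=1.4682  stride 1/|dx|=1.0353 1/|dy|=3.8637
    cross x-line → (3,6), t=0.4141
    cross x-line → (2,6), t=1.4494
    cross y-line → (2,5), t=1.4682
    cross x-line → (1,5), t=2.4847
    cross x-line → (0,5), t=3.5199 (wall)
  → r_4 = 3.5199
beam 5: φ=45°, α=240°
  d=(-0.5000,-0.8660)  start (4,6)  tX=0.8000 tY=0.4388  stride 1/|dx|=2.0000 1/|dy|=1.1547
    cross y-line → (4,5), t=0.4388
    cross x-line → (3,5), t=0.8000
    cross y-line → (3,4), t=1.5935
    cross y-line → (3,3), t=2.7482
    cross x-line → (2,3), t=2.8000
    cross y-line → (2,2), t=3.9029
    cross x-line → (1,2), t=4.8000
    cross y-line → (1,1), t=5.0576
    cross y-line → (1,0), t=6.2123 (wall)
  → r_5 = 6.2123
beam 6: φ=90°, α=285°
  d=(0.2588,-0.9659)  start (4,6)  tX=2.3182 tY=0.3934  stride 1/|dx|=3.8637 1/|dy|=1.0353
    cross y-line → (4,5), t=0.3934
    cross y-line → (4,4), t=1.4287
    cross x-line → (5,4), t=2.3182
    cross y-line → (5,3), t=2.4640
    cross y-line → (5,2), t=3.4992
    cross y-line → (5,1), t=4.5345
    cross y-line → (5,0), t=5.5698 (wall)
  → r_6 = 5.5698
beam 7: φ=135°, α=330°
  d=(0.8660,-0.5000)  start (4,6)  tX=0.6928 tY=0.7600  stride 1/|dx|=1.1547 1/|dy|=2.0000
    cross x-line → (5,6), t=0.6928
    cross y-line → (5,5), t=0.7600
    cross x-line → (6,5), t=1.8475
    cross y-line → (6,4), t=2.7600
    cross x-line → (7,4), t=3.0022
    cross x-line → (8,4), t=4.1569
    cross y-line → (8,3), t=4.7600
    cross x-line → (9,3), t=5.3116 (wall)
  → r_7 = 5.3116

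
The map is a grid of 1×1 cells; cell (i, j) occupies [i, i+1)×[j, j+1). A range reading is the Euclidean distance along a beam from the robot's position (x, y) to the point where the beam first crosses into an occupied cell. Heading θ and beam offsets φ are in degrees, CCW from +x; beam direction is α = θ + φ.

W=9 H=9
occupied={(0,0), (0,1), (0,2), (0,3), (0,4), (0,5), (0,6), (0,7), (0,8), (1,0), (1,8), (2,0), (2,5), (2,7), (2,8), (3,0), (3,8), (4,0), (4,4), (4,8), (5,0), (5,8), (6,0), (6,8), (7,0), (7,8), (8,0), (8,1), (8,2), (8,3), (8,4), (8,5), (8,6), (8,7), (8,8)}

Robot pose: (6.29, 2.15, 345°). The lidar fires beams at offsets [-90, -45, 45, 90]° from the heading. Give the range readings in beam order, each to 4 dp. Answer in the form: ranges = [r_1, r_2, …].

beam 1: φ=-90°, α=255°
  dir = (cos 255°, sin 255°) = (-0.2588, -0.9659); from cell (6,2)
  next x-line at t=1.1205, next y-line at t=0.1553; Δt_x=3.8637, Δt_y=1.0353
    y: enter (6,1) at t=0.1553
    x: enter (5,1) at t=1.1205
    y: enter (5,0) at t=1.1906 ← occupied
  → r_1 = 1.1906
beam 2: φ=-45°, α=300°
  dir = (cos 300°, sin 300°) = (0.5000, -0.8660); from cell (6,2)
  next x-line at t=1.4200, next y-line at t=0.1732; Δt_x=2.0000, Δt_y=1.1547
    y: enter (6,1) at t=0.1732
    y: enter (6,0) at t=1.3279 ← occupied
  → r_2 = 1.3279
beam 3: φ=45°, α=30°
  dir = (cos 30°, sin 30°) = (0.8660, 0.5000); from cell (6,2)
  next x-line at t=0.8198, next y-line at t=1.7000; Δt_x=1.1547, Δt_y=2.0000
    x: enter (7,2) at t=0.8198
    y: enter (7,3) at t=1.7000
    x: enter (8,3) at t=1.9745 ← occupied
  → r_3 = 1.9745
beam 4: φ=90°, α=75°
  dir = (cos 75°, sin 75°) = (0.2588, 0.9659); from cell (6,2)
  next x-line at t=2.7432, next y-line at t=0.8800; Δt_x=3.8637, Δt_y=1.0353
    y: enter (6,3) at t=0.8800
    y: enter (6,4) at t=1.9153
    x: enter (7,4) at t=2.7432
    y: enter (7,5) at t=2.9505
    y: enter (7,6) at t=3.9858
    y: enter (7,7) at t=5.0211
    y: enter (7,8) at t=6.0564 ← occupied
  → r_4 = 6.0564

ranges = [1.1906, 1.3279, 1.9745, 6.0564]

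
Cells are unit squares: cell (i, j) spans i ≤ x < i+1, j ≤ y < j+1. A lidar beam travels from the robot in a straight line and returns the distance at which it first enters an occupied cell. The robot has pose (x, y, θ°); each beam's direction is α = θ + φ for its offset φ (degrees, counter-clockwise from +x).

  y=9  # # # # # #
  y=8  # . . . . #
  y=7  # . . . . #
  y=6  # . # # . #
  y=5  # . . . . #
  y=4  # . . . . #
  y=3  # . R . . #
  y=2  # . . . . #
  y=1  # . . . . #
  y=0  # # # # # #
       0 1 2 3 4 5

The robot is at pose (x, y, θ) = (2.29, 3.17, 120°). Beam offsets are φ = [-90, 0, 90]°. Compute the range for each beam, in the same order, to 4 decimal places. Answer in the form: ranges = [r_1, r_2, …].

beam 1: φ=-90°, α=30°
  cosα=0.8660 sinα=0.5000 | (2,3) | tMaxX 0.8198 tMaxY 1.6600 | tΔX 1.1547 tΔY 2.0000
    t=0.8198 [x] (3,3)
    t=1.6600 [y] (3,4)
    t=1.9745 [x] (4,4)
    t=3.1292 [x] (5,4) — stop
  → r_1 = 3.1292
beam 2: φ=0°, α=120°
  cosα=-0.5000 sinα=0.8660 | (2,3) | tMaxX 0.5800 tMaxY 0.9584 | tΔX 2.0000 tΔY 1.1547
    t=0.5800 [x] (1,3)
    t=0.9584 [y] (1,4)
    t=2.1131 [y] (1,5)
    t=2.5800 [x] (0,5) — stop
  → r_2 = 2.5800
beam 3: φ=90°, α=210°
  cosα=-0.8660 sinα=-0.5000 | (2,3) | tMaxX 0.3349 tMaxY 0.3400 | tΔX 1.1547 tΔY 2.0000
    t=0.3349 [x] (1,3)
    t=0.3400 [y] (1,2)
    t=1.4896 [x] (0,2) — stop
  → r_3 = 1.4896

ranges = [3.1292, 2.5800, 1.4896]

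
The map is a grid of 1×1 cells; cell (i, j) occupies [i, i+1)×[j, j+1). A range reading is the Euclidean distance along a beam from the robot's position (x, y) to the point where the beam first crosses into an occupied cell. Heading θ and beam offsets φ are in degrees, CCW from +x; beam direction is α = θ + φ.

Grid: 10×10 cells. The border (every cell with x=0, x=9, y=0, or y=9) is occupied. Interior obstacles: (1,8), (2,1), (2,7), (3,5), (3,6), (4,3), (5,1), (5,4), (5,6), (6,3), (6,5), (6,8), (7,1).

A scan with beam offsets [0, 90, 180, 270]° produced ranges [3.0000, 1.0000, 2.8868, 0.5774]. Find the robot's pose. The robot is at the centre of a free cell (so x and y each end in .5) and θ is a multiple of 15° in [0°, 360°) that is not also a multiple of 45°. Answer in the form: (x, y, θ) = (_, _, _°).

Candidates: 51 free-cell centres × 16 headings = 816 poses. Raycast each; keep the one whose scan matches to 4 dp.
  (8.5, 2.5, 30°): beam 1 = 0.5774 ≠ 3.0000 ✗
  (1.5, 4.5, 30°): beam 1 = 1.7321 ≠ 3.0000 ✗
  (3.5, 2.5, 285°): beam 1 = 1.5529 ≠ 3.0000 ✗
  (7.5, 6.5, 285°): beam 1 = 5.6940 ≠ 3.0000 ✗
  (3.5, 7.5, 105°): beam 1 = 1.5529 ≠ 3.0000 ✗
  …
  (6.5, 7.5, 150°): r_1=3.0000, r_2=1.0000, r_3=2.8868, r_4=0.5774 — all match ✓
Unique over the lattice → pose = (6.5, 7.5, 150°).

(x, y, θ) = (6.5, 7.5, 150°)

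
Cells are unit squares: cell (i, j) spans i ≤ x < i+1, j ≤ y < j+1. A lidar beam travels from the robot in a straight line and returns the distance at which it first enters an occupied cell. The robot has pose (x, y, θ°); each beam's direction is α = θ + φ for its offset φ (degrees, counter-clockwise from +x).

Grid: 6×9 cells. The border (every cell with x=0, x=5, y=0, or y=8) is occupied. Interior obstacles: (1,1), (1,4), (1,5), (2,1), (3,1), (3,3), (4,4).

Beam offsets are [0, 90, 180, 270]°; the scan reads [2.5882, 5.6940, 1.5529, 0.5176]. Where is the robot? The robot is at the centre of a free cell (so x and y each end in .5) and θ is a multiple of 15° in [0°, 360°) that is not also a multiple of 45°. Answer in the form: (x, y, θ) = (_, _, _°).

(x, y, θ) = (2.5, 2.5, 345°)

Candidates: 21 free-cell centres × 16 headings = 336 poses. Raycast each; keep the one whose scan matches to 4 dp.
  (1.5, 7.5, 165°): beam 1 = 0.5176 ≠ 2.5882 ✗
  (2.5, 2.5, 60°): beam 1 = 1.0000 ≠ 2.5882 ✗
  (4.5, 6.5, 15°): beam 1 = 0.5176 ≠ 2.5882 ✗
  …
  (2.5, 2.5, 345°): r_1=2.5882, r_2=5.6940, r_3=1.5529, r_4=0.5176 — all match ✓
Unique over the lattice → pose = (2.5, 2.5, 345°).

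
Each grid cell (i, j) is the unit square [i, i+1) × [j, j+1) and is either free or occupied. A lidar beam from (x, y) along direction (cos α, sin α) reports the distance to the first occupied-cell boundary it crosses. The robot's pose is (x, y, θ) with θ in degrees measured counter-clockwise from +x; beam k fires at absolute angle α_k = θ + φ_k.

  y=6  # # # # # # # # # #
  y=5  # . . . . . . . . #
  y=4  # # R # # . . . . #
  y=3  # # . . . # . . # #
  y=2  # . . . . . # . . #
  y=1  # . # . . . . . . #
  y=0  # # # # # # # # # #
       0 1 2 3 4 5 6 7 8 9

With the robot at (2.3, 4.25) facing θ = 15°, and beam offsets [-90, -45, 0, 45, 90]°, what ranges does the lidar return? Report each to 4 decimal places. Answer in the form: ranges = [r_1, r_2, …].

beam 1: φ=-90°, α=285°
  dir = (cos 285°, sin 285°) = (0.2588, -0.9659); from cell (2,4)
  next x-line at t=2.7046, next y-line at t=0.2588; Δt_x=3.8637, Δt_y=1.0353
    y: enter (2,3) at t=0.2588
    y: enter (2,2) at t=1.2941
    y: enter (2,1) at t=2.3294 ← occupied
  → r_1 = 2.3294
beam 2: φ=-45°, α=330°
  dir = (cos 330°, sin 330°) = (0.8660, -0.5000); from cell (2,4)
  next x-line at t=0.8083, next y-line at t=0.5000; Δt_x=1.1547, Δt_y=2.0000
    y: enter (2,3) at t=0.5000
    x: enter (3,3) at t=0.8083
    x: enter (4,3) at t=1.9630
    y: enter (4,2) at t=2.5000
    x: enter (5,2) at t=3.1177
    x: enter (6,2) at t=4.2724 ← occupied
  → r_2 = 4.2724
beam 3: φ=0°, α=15°
  dir = (cos 15°, sin 15°) = (0.9659, 0.2588); from cell (2,4)
  next x-line at t=0.7247, next y-line at t=2.8978; Δt_x=1.0353, Δt_y=3.8637
    x: enter (3,4) at t=0.7247 ← occupied
  → r_3 = 0.7247
beam 4: φ=45°, α=60°
  dir = (cos 60°, sin 60°) = (0.5000, 0.8660); from cell (2,4)
  next x-line at t=1.4000, next y-line at t=0.8660; Δt_x=2.0000, Δt_y=1.1547
    y: enter (2,5) at t=0.8660
    x: enter (3,5) at t=1.4000
    y: enter (3,6) at t=2.0207 ← occupied
  → r_4 = 2.0207
beam 5: φ=90°, α=105°
  dir = (cos 105°, sin 105°) = (-0.2588, 0.9659); from cell (2,4)
  next x-line at t=1.1591, next y-line at t=0.7765; Δt_x=3.8637, Δt_y=1.0353
    y: enter (2,5) at t=0.7765
    x: enter (1,5) at t=1.1591
    y: enter (1,6) at t=1.8117 ← occupied
  → r_5 = 1.8117

ranges = [2.3294, 4.2724, 0.7247, 2.0207, 1.8117]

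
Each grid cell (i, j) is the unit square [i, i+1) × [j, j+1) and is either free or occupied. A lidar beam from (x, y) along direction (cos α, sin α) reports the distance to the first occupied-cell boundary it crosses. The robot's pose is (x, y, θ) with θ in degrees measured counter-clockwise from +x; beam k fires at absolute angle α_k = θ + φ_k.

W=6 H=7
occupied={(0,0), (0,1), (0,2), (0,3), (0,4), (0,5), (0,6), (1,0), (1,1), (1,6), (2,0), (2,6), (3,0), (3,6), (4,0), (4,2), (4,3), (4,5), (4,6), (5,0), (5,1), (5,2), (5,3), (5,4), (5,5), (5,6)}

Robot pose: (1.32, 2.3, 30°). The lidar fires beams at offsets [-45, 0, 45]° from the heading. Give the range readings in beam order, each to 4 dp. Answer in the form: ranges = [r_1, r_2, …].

ranges = [3.8098, 3.0946, 3.8305]

beam 1: φ=-45°, α=345°
  direction (0.9659, -0.2588); cell (1,2); t to first gridline: x 0.7040, y 1.1591 (then +1.0353 / +3.8637)
    (2,2) via x @ 0.7040
    (2,1) via y @ 1.1591
    (3,1) via x @ 1.7393
    (4,1) via x @ 2.7745
    (5,1) via x @ 3.8098  # hit
  → r_1 = 3.8098
beam 2: φ=0°, α=30°
  direction (0.8660, 0.5000); cell (1,2); t to first gridline: x 0.7852, y 1.4000 (then +1.1547 / +2.0000)
    (2,2) via x @ 0.7852
    (2,3) via y @ 1.4000
    (3,3) via x @ 1.9399
    (4,3) via x @ 3.0946  # hit
  → r_2 = 3.0946
beam 3: φ=45°, α=75°
  direction (0.2588, 0.9659); cell (1,2); t to first gridline: x 2.6273, y 0.7247 (then +3.8637 / +1.0353)
    (1,3) via y @ 0.7247
    (1,4) via y @ 1.7600
    (2,4) via x @ 2.6273
    (2,5) via y @ 2.7952
    (2,6) via y @ 3.8305  # hit
  → r_3 = 3.8305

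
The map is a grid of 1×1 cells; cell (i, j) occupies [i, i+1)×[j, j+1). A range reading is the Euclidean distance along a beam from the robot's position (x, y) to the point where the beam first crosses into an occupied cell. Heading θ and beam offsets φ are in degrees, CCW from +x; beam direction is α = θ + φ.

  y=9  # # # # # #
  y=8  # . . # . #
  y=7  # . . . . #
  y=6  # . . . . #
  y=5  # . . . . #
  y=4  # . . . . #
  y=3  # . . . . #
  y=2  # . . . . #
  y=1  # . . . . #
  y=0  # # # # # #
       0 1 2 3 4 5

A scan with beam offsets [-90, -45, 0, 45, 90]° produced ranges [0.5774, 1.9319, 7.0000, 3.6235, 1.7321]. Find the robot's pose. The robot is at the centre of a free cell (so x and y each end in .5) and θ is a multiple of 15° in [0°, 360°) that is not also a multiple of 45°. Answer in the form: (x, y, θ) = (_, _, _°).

Enumerate (i+0.5, j+0.5, θ) over the 31 free cells and 16 admissible headings. For each, cast all 5 beams and compare to the given ranges.
  (4.5, 3.5, 120°): beam 3 = 6.3509 ≠ 7.0000 ✗
  (4.5, 6.5, 210°): beam 1 = 1.7321 ≠ 0.5774 ✗
  (3.5, 1.5, 120°): beam 1 = 1.7321 ≠ 0.5774 ✗
  (1.5, 3.5, 105°): beam 1 = 3.6235 ≠ 0.5774 ✗
  …
  (1.5, 7.5, 300°): r_1=0.5774, r_2=1.9319, r_3=7.0000, r_4=3.6235, r_5=1.7321 — all match ✓
No second candidate reproduces the full scan.

(x, y, θ) = (1.5, 7.5, 300°)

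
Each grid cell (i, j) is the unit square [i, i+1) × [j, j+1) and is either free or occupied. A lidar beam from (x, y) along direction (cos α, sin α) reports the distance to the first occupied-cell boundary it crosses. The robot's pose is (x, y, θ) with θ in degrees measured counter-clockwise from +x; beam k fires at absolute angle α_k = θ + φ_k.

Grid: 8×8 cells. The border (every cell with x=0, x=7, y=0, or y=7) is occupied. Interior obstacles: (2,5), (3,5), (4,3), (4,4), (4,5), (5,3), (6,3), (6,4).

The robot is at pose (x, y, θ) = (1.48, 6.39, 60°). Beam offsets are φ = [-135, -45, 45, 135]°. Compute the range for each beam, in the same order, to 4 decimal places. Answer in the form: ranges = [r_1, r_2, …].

ranges = [5.5801, 2.3569, 0.6315, 0.4969]

beam 1: φ=-135°, α=285°
  direction (0.2588, -0.9659); cell (1,6); t to first gridline: x 2.0091, y 0.4038 (then +3.8637 / +1.0353)
    (1,5) via y @ 0.4038
    (1,4) via y @ 1.4390
    (2,4) via x @ 2.0091
    (2,3) via y @ 2.4743
    (2,2) via y @ 3.5096
    (2,1) via y @ 4.5449
    (2,0) via y @ 5.5801  # hit
  → r_1 = 5.5801
beam 2: φ=-45°, α=15°
  direction (0.9659, 0.2588); cell (1,6); t to first gridline: x 0.5383, y 2.3569 (then +1.0353 / +3.8637)
    (2,6) via x @ 0.5383
    (3,6) via x @ 1.5736
    (3,7) via y @ 2.3569  # hit
  → r_2 = 2.3569
beam 3: φ=45°, α=105°
  direction (-0.2588, 0.9659); cell (1,6); t to first gridline: x 1.8546, y 0.6315 (then +3.8637 / +1.0353)
    (1,7) via y @ 0.6315  # hit
  → r_3 = 0.6315
beam 4: φ=135°, α=195°
  direction (-0.9659, -0.2588); cell (1,6); t to first gridline: x 0.4969, y 1.5068 (then +1.0353 / +3.8637)
    (0,6) via x @ 0.4969  # hit
  → r_4 = 0.4969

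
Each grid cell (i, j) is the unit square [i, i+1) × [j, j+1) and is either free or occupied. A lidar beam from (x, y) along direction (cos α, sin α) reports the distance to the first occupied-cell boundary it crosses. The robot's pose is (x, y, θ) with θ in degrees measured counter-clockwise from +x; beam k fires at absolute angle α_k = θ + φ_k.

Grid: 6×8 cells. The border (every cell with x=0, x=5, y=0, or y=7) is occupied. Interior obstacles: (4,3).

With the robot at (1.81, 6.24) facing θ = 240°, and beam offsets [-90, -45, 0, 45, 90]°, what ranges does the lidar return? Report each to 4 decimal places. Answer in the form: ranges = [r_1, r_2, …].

ranges = [0.9353, 0.8386, 1.6200, 5.4248, 3.6835]

beam 1: φ=-90°, α=150°
  direction (-0.8660, 0.5000); cell (1,6); t to first gridline: x 0.9353, y 1.5200 (then +1.1547 / +2.0000)
    (0,6) via x @ 0.9353  # hit
  → r_1 = 0.9353
beam 2: φ=-45°, α=195°
  direction (-0.9659, -0.2588); cell (1,6); t to first gridline: x 0.8386, y 0.9273 (then +1.0353 / +3.8637)
    (0,6) via x @ 0.8386  # hit
  → r_2 = 0.8386
beam 3: φ=0°, α=240°
  direction (-0.5000, -0.8660); cell (1,6); t to first gridline: x 1.6200, y 0.2771 (then +2.0000 / +1.1547)
    (1,5) via y @ 0.2771
    (1,4) via y @ 1.4318
    (0,4) via x @ 1.6200  # hit
  → r_3 = 1.6200
beam 4: φ=45°, α=285°
  direction (0.2588, -0.9659); cell (1,6); t to first gridline: x 0.7341, y 0.2485 (then +3.8637 / +1.0353)
    (1,5) via y @ 0.2485
    (2,5) via x @ 0.7341
    (2,4) via y @ 1.2837
    (2,3) via y @ 2.3190
    (2,2) via y @ 3.3543
    (2,1) via y @ 4.3896
    (3,1) via x @ 4.5978
    (3,0) via y @ 5.4248  # hit
  → r_4 = 5.4248
beam 5: φ=90°, α=330°
  direction (0.8660, -0.5000); cell (1,6); t to first gridline: x 0.2194, y 0.4800 (then +1.1547 / +2.0000)
    (2,6) via x @ 0.2194
    (2,5) via y @ 0.4800
    (3,5) via x @ 1.3741
    (3,4) via y @ 2.4800
    (4,4) via x @ 2.5288
    (5,4) via x @ 3.6835  # hit
  → r_5 = 3.6835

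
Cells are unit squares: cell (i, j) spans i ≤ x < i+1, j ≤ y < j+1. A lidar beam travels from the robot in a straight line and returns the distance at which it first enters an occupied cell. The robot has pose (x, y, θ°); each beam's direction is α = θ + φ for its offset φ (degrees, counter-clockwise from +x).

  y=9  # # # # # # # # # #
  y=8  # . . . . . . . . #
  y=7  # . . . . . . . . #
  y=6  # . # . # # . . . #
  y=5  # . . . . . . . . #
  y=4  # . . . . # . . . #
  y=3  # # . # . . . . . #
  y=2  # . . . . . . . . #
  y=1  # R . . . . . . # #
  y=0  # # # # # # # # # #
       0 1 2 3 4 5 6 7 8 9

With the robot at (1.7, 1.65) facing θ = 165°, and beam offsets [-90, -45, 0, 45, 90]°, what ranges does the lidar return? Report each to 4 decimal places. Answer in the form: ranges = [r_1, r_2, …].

beam 1: φ=-90°, α=75°
  cosα=0.2588 sinα=0.9659 | (1,1) | tMaxX 1.1591 tMaxY 0.3623 | tΔX 3.8637 tΔY 1.0353
    t=0.3623 [y] (1,2)
    t=1.1591 [x] (2,2)
    t=1.3976 [y] (2,3)
    t=2.4329 [y] (2,4)
    t=3.4682 [y] (2,5)
    t=4.5035 [y] (2,6) — stop
  → r_1 = 4.5035
beam 2: φ=-45°, α=120°
  cosα=-0.5000 sinα=0.8660 | (1,1) | tMaxX 1.4000 tMaxY 0.4041 | tΔX 2.0000 tΔY 1.1547
    t=0.4041 [y] (1,2)
    t=1.4000 [x] (0,2) — stop
  → r_2 = 1.4000
beam 3: φ=0°, α=165°
  cosα=-0.9659 sinα=0.2588 | (1,1) | tMaxX 0.7247 tMaxY 1.3523 | tΔX 1.0353 tΔY 3.8637
    t=0.7247 [x] (0,1) — stop
  → r_3 = 0.7247
beam 4: φ=45°, α=210°
  cosα=-0.8660 sinα=-0.5000 | (1,1) | tMaxX 0.8083 tMaxY 1.3000 | tΔX 1.1547 tΔY 2.0000
    t=0.8083 [x] (0,1) — stop
  → r_4 = 0.8083
beam 5: φ=90°, α=255°
  cosα=-0.2588 sinα=-0.9659 | (1,1) | tMaxX 2.7046 tMaxY 0.6729 | tΔX 3.8637 tΔY 1.0353
    t=0.6729 [y] (1,0) — stop
  → r_5 = 0.6729

ranges = [4.5035, 1.4000, 0.7247, 0.8083, 0.6729]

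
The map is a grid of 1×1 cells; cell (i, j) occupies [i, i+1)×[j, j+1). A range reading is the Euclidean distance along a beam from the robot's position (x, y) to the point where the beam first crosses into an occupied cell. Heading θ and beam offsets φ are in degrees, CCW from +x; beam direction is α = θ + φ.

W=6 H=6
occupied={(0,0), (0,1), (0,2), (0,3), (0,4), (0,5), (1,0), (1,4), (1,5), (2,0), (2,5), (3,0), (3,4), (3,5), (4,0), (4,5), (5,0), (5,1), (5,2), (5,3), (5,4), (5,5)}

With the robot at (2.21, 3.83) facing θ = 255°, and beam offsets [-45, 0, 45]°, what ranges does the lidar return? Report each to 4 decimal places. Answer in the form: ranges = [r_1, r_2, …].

beam 1: φ=-45°, α=210°
  d=(-0.8660,-0.5000)  start (2,3)  tX=0.2425 tY=1.6600  stride 1/|dx|=1.1547 1/|dy|=2.0000
    cross x-line → (1,3), t=0.2425
    cross x-line → (0,3), t=1.3972 (wall)
  → r_1 = 1.3972
beam 2: φ=0°, α=255°
  d=(-0.2588,-0.9659)  start (2,3)  tX=0.8114 tY=0.8593  stride 1/|dx|=3.8637 1/|dy|=1.0353
    cross x-line → (1,3), t=0.8114
    cross y-line → (1,2), t=0.8593
    cross y-line → (1,1), t=1.8946
    cross y-line → (1,0), t=2.9298 (wall)
  → r_2 = 2.9298
beam 3: φ=45°, α=300°
  d=(0.5000,-0.8660)  start (2,3)  tX=1.5800 tY=0.9584  stride 1/|dx|=2.0000 1/|dy|=1.1547
    cross y-line → (2,2), t=0.9584
    cross x-line → (3,2), t=1.5800
    cross y-line → (3,1), t=2.1131
    cross y-line → (3,0), t=3.2678 (wall)
  → r_3 = 3.2678

ranges = [1.3972, 2.9298, 3.2678]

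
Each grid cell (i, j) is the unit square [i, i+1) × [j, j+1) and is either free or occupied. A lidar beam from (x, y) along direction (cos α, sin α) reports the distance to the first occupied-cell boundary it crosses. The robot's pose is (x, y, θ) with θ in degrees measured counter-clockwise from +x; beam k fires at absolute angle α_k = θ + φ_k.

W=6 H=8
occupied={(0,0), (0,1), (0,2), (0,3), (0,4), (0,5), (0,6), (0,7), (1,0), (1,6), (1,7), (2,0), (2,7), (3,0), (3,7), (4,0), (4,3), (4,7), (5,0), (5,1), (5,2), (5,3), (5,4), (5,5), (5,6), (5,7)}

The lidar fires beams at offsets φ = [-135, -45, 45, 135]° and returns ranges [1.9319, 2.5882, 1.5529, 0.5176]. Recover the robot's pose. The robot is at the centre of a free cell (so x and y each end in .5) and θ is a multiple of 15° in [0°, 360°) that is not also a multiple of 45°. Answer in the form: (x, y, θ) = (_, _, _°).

(x, y, θ) = (1.5, 4.5, 30°)

Enumerate (i+0.5, j+0.5, θ) over the 22 free cells and 16 admissible headings. For each, cast all 4 beams and compare to the given ranges.
  (4.5, 6.5, 150°): beam 1 = 0.5176 ≠ 1.9319 ✗
  (1.5, 3.5, 210°): beam 1 = 3.6235 ≠ 1.9319 ✗
  (4.5, 6.5, 60°): beam 2 = 0.5176 ≠ 2.5882 ✗
  (1.5, 2.5, 255°): beam 1 = 1.0000 ≠ 1.9319 ✗
  (2.5, 1.5, 345°): beam 1 = 1.0000 ≠ 1.9319 ✗
  …
  (1.5, 4.5, 30°): r_1=1.9319, r_2=2.5882, r_3=1.5529, r_4=0.5176 — all match ✓
Only this pose fits every beam.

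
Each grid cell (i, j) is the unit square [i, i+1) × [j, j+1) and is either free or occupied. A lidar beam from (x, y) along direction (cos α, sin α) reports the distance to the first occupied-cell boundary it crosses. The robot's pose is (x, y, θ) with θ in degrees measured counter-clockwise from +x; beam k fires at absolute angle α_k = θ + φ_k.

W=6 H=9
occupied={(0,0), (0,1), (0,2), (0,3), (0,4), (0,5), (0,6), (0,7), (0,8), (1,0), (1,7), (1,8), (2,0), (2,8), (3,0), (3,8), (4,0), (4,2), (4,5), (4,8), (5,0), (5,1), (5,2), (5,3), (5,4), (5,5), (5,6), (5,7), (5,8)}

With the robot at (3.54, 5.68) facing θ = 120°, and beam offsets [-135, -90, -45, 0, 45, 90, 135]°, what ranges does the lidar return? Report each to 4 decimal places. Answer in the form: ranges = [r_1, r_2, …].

beam 1: φ=-135°, α=345°
  d=(0.9659,-0.2588)  start (3,5)  tX=0.4762 tY=2.6273  stride 1/|dx|=1.0353 1/|dy|=3.8637
    cross x-line → (4,5), t=0.4762 (wall)
  → r_1 = 0.4762
beam 2: φ=-90°, α=30°
  d=(0.8660,0.5000)  start (3,5)  tX=0.5312 tY=0.6400  stride 1/|dx|=1.1547 1/|dy|=2.0000
    cross x-line → (4,5), t=0.5312 (wall)
  → r_2 = 0.5312
beam 3: φ=-45°, α=75°
  d=(0.2588,0.9659)  start (3,5)  tX=1.7773 tY=0.3313  stride 1/|dx|=3.8637 1/|dy|=1.0353
    cross y-line → (3,6), t=0.3313
    cross y-line → (3,7), t=1.3666
    cross x-line → (4,7), t=1.7773
    cross y-line → (4,8), t=2.4018 (wall)
  → r_3 = 2.4018
beam 4: φ=0°, α=120°
  d=(-0.5000,0.8660)  start (3,5)  tX=1.0800 tY=0.3695  stride 1/|dx|=2.0000 1/|dy|=1.1547
    cross y-line → (3,6), t=0.3695
    cross x-line → (2,6), t=1.0800
    cross y-line → (2,7), t=1.5242
    cross y-line → (2,8), t=2.6789 (wall)
  → r_4 = 2.6789
beam 5: φ=45°, α=165°
  d=(-0.9659,0.2588)  start (3,5)  tX=0.5590 tY=1.2364  stride 1/|dx|=1.0353 1/|dy|=3.8637
    cross x-line → (2,5), t=0.5590
    cross y-line → (2,6), t=1.2364
    cross x-line → (1,6), t=1.5943
    cross x-line → (0,6), t=2.6296 (wall)
  → r_5 = 2.6296
beam 6: φ=90°, α=210°
  d=(-0.8660,-0.5000)  start (3,5)  tX=0.6235 tY=1.3600  stride 1/|dx|=1.1547 1/|dy|=2.0000
    cross x-line → (2,5), t=0.6235
    cross y-line → (2,4), t=1.3600
    cross x-line → (1,4), t=1.7782
    cross x-line → (0,4), t=2.9329 (wall)
  → r_6 = 2.9329
beam 7: φ=135°, α=255°
  d=(-0.2588,-0.9659)  start (3,5)  tX=2.0864 tY=0.7040  stride 1/|dx|=3.8637 1/|dy|=1.0353
    cross y-line → (3,4), t=0.7040
    cross y-line → (3,3), t=1.7393
    cross x-line → (2,3), t=2.0864
    cross y-line → (2,2), t=2.7745
    cross y-line → (2,1), t=3.8098
    cross y-line → (2,0), t=4.8451 (wall)
  → r_7 = 4.8451

ranges = [0.4762, 0.5312, 2.4018, 2.6789, 2.6296, 2.9329, 4.8451]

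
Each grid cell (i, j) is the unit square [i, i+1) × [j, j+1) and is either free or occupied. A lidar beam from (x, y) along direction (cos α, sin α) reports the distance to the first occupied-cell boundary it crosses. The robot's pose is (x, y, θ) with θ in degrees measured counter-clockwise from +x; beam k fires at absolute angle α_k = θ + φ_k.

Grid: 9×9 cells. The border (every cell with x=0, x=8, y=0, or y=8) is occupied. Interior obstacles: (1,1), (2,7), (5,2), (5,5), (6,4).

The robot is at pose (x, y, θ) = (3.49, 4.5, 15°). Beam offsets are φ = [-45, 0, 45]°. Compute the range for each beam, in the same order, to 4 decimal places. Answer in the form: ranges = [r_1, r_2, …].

beam 1: φ=-45°, α=330°
  cosα=0.8660 sinα=-0.5000 | (3,4) | tMaxX 0.5889 tMaxY 1.0000 | tΔX 1.1547 tΔY 2.0000
    t=0.5889 [x] (4,4)
    t=1.0000 [y] (4,3)
    t=1.7436 [x] (5,3)
    t=2.8983 [x] (6,3)
    t=3.0000 [y] (6,2)
    t=4.0530 [x] (7,2)
    t=5.0000 [y] (7,1)
    t=5.2077 [x] (8,1) — stop
  → r_1 = 5.2077
beam 2: φ=0°, α=15°
  cosα=0.9659 sinα=0.2588 | (3,4) | tMaxX 0.5280 tMaxY 1.9319 | tΔX 1.0353 tΔY 3.8637
    t=0.5280 [x] (4,4)
    t=1.5633 [x] (5,4)
    t=1.9319 [y] (5,5) — stop
  → r_2 = 1.9319
beam 3: φ=45°, α=60°
  cosα=0.5000 sinα=0.8660 | (3,4) | tMaxX 1.0200 tMaxY 0.5774 | tΔX 2.0000 tΔY 1.1547
    t=0.5774 [y] (3,5)
    t=1.0200 [x] (4,5)
    t=1.7321 [y] (4,6)
    t=2.8868 [y] (4,7)
    t=3.0200 [x] (5,7)
    t=4.0415 [y] (5,8) — stop
  → r_3 = 4.0415

ranges = [5.2077, 1.9319, 4.0415]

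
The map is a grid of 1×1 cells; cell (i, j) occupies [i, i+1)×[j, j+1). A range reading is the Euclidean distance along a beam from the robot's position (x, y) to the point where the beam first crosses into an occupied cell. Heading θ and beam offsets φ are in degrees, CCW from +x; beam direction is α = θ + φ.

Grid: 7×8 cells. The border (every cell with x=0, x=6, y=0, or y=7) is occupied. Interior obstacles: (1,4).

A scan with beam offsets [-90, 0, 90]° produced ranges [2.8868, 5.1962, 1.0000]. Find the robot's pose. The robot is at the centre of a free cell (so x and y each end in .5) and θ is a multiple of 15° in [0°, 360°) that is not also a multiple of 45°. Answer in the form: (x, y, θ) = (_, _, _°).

(x, y, θ) = (5.5, 4.5, 210°)

The pose lattice has 29·16 = 464 candidates. Test each by forward raycasting.
  (3.5, 1.5, 255°): beam 1 = 2.5882 ≠ 2.8868 ✗
  (2.5, 5.5, 30°): beam 1 = 5.1962 ≠ 2.8868 ✗
  (2.5, 3.5, 105°): beam 1 = 3.6235 ≠ 2.8868 ✗
  (2.5, 3.5, 285°): beam 1 = 1.5529 ≠ 2.8868 ✗
  …
  (5.5, 4.5, 210°): r_1=2.8868, r_2=5.1962, r_3=1.0000 — all match ✓
Unique over the lattice → pose = (5.5, 4.5, 210°).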